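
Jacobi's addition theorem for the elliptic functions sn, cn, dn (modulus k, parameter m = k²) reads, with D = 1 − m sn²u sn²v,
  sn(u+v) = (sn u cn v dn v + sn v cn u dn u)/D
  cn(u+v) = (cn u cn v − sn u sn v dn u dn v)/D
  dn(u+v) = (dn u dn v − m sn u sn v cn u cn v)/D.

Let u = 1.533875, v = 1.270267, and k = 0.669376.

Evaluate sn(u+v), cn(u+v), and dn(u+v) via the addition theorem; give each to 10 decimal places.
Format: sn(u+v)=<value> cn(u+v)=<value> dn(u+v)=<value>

sn u = 0.9784209826460975, cn u = 0.206621346229873, dn u = 0.7556882288950702
sn v = 0.9165709293383826, cn v = 0.3998721439307491, dn v = 0.7896709596178855
m = k² = 0.448064229376
D = 1 − m·sn²u·sn²v = 0.639650480830748
sn(u+v) = (sn u·cn v·dn v + sn v·cn u·dn u)/D = 0.4520680630273672/0.639650480830748 = 0.7067423172108656
cn(u+v) = (cn u·cn v − sn u·sn v·dn u·dn v)/D = -0.4525342020418915/0.639650480830748 = -0.7074710574033514
dn(u+v) = (dn u·dn v − m·sn u·sn v·cn u·cn v)/D = 0.5635457854507778/0.639650480830748 = 0.88102143645522

sn(u+v)=0.7067423172 cn(u+v)=-0.7074710574 dn(u+v)=0.8810214365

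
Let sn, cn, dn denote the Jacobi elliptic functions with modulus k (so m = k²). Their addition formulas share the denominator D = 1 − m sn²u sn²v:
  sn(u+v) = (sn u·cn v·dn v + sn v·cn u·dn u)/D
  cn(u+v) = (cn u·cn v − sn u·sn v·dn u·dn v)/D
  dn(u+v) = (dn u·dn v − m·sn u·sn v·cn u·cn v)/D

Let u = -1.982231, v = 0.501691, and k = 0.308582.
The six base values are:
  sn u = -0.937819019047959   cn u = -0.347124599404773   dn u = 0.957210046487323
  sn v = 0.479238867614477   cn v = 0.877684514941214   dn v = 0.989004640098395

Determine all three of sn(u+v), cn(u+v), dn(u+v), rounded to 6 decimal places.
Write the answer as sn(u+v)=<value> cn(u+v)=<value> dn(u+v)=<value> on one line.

sn(u+v)=-0.992384 cn(u+v)=0.123181 dn(u+v)=0.951957

m = k² = 0.095222850724
D = 1 − m·sn²u·sn²v = 0.9807653929834392
sn(u+v) = (sn u·cn v·dn v + sn v·cn u·dn u)/D = -0.9732961001562524/0.9807653929834392 = -0.992384220649889
cn(u+v) = (cn u·cn v − sn u·sn v·dn u·dn v)/D = 0.1208116612525057/0.9807653929834392 = 0.1231809993672418
dn(u+v) = (dn u·dn v − m·sn u·sn v·cn u·cn v)/D = 0.9336464239942668/0.9807653929834392 = 0.9519569416638583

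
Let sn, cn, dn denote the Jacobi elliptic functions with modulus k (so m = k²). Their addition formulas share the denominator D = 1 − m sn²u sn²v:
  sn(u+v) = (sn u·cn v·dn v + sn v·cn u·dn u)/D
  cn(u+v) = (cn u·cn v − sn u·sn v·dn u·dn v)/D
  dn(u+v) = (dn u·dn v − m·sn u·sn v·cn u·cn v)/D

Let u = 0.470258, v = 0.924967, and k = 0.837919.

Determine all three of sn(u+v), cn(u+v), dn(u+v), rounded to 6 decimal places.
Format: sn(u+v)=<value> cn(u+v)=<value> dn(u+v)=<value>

sn u = 0.4427737186221268, cn u = 0.8966333889040346, dn u = 0.9286294655939076
sn v = 0.7498716224340464, cn v = 0.6615833657734533, dn v = 0.7779455635907288
m = k² = 0.702108250561
D = 1 − m·sn²u·sn²v = 0.9225998889301632
sn(u+v) = (sn u·cn v·dn v + sn v·cn u·dn u)/D = 0.8522581837458066/0.9225998889301632 = 0.9237570847033983
cn(u+v) = (cn u·cn v − sn u·sn v·dn u·dn v)/D = 0.3533363033884976/0.9225998889301632 = 0.3829789138585553
dn(u+v) = (dn u·dn v − m·sn u·sn v·cn u·cn v)/D = 0.5841390516396615/0.9225998889301632 = 0.6331445067883358

sn(u+v)=0.923757 cn(u+v)=0.382979 dn(u+v)=0.633145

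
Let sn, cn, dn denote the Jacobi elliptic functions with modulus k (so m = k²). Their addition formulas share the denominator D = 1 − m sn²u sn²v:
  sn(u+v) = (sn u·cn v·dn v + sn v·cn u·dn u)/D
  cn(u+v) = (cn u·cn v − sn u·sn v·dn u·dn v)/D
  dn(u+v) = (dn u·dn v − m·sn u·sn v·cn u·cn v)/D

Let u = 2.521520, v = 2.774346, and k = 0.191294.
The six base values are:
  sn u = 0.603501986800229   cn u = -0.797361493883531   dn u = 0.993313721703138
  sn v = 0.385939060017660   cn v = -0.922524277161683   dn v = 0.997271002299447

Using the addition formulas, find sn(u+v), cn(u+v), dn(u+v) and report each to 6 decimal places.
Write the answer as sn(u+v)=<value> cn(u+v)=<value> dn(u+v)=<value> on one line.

m = k² = 0.036593394436
D = 1 − m·sn²u·sn²v = 0.9980148305883403
sn(u+v) = (sn u·cn v·dn v + sn v·cn u·dn u)/D = -0.8609012350041002/0.9980148305883403 = -0.8626136692744233
cn(u+v) = (cn u·cn v − sn u·sn v·dn u·dn v)/D = 0.504859055225009/0.9980148305883403 = 0.5058632795340218
dn(u+v) = (dn u·dn v − m·sn u·sn v·cn u·cn v)/D = 0.9843334666264384/0.9980148305883403 = 0.9862914221887499

sn(u+v)=-0.862614 cn(u+v)=0.505863 dn(u+v)=0.986291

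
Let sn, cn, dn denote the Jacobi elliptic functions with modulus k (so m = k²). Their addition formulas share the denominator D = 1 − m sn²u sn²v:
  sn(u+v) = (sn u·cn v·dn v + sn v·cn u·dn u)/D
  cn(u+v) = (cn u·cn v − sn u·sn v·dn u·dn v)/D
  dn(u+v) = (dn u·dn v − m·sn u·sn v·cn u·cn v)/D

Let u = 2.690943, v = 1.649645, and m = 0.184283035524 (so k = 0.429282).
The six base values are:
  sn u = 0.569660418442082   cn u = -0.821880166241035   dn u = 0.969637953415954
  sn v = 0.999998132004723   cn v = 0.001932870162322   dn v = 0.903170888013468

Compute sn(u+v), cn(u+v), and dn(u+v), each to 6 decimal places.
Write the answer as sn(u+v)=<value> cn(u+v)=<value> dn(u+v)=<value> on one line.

m = k² = 0.184283035524
D = 1 − m·sn²u·sn²v = 0.9401979841250729
sn(u+v) = (sn u·cn v·dn v + sn v·cn u·dn u)/D = -0.7959302506296372/0.9401979841250729 = -0.8465560063610559
cn(u+v) = (cn u·cn v − sn u·sn v·dn u·dn v)/D = -0.5004670673335996/0.9401979841250729 = -0.5322996600543906
dn(u+v) = (dn u·dn v − m·sn u·sn v·cn u·cn v)/D = 0.8759155390743175/0.9401979841250729 = 0.9316288205929572

sn(u+v)=-0.846556 cn(u+v)=-0.532300 dn(u+v)=0.931629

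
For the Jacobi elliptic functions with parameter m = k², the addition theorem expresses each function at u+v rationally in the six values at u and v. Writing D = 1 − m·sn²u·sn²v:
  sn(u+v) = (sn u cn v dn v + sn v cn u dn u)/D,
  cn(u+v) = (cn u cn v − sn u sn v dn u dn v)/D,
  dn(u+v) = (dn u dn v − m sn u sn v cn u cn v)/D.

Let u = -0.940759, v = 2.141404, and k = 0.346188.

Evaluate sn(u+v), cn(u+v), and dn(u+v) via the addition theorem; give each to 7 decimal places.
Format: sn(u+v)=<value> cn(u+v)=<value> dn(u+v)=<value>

sn(u+v)=0.9226038 cn(u+v)=0.3857488 dn(u+v)=0.9476219

sn u = -0.7997392651467772, cn u = 0.6003474891947935, dn u = 0.9609102271772974
sn v = 0.8821265540982596, cn v = -0.4710124653920853, dn v = 0.9522300465639807
m = k² = 0.119846131344
D = 1 − m·sn²u·sn²v = 0.9403538180226087
sn(u+v) = (sn u·cn v·dn v + sn v·cn u·dn u)/D = 0.8675740384918767/0.9403538180226087 = 0.9226038347100302
cn(u+v) = (cn u·cn v − sn u·sn v·dn u·dn v)/D = 0.362740390368364/0.9403538180226087 = 0.3857488356150245
dn(u+v) = (dn u·dn v − m·sn u·sn v·cn u·cn v)/D = 0.8910998553377466/0.9403538180226087 = 0.9476218825926244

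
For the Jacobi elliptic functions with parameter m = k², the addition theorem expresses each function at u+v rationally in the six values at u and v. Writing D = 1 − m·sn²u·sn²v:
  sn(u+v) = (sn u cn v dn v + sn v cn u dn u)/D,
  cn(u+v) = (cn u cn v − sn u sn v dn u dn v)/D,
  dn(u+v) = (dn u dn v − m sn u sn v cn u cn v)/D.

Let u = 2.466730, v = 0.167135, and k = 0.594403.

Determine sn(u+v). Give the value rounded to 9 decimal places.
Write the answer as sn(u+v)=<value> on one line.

sn(u+v)=0.735937235

sn u = 0.8276597993522194, cn u = -0.5612301279655645, dn u = 0.8706158432020776
sn v = 0.1660884991787385, cn v = 0.9861108509901684, dn v = 0.995114902972436
m = k² = 0.353314926409
D = 1 − m·sn²u·sn²v = 0.9933235618580803
sn(u+v) = (sn u·cn v·dn v + sn v·cn u·dn u)/D = 0.7310237955078758/0.9933235618580803 = 0.735937234933243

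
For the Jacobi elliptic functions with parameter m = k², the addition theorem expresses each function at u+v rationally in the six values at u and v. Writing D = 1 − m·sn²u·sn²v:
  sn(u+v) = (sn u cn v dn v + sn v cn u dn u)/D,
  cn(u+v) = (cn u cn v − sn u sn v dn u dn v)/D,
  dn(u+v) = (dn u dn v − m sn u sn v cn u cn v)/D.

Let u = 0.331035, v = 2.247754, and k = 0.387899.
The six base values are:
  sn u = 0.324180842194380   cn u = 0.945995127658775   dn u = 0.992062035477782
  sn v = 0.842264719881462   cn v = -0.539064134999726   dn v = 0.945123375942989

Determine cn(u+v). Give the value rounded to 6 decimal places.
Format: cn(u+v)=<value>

m = k² = 0.150465634201
D = 1 − m·sn²u·sn²v = 0.9887821602490568
cn(u+v) = (cn u·cn v − sn u·sn v·dn u·dn v)/D = -0.7659657951259373/0.9887821602490568 = -0.7746557592958635

cn(u+v)=-0.774656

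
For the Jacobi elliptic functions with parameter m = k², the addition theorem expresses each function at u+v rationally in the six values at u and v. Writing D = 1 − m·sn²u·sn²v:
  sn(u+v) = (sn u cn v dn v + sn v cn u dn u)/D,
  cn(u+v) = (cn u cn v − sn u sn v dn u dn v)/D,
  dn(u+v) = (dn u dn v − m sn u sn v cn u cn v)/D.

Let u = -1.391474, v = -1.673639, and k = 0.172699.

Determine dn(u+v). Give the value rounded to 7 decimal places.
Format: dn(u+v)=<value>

dn(u+v)=0.9998505

sn u = -0.9823059321942139, cn u = 0.1872833563775931, dn u = 0.9855055387913519
sn v = -0.9959915380585502, cn v = -0.08944750480457023, dn v = 0.9850957722421781
m = k² = 0.029824944601
D = 1 − m·sn²u·sn²v = 0.971451422290538
dn(u+v) = (dn u·dn v − m·sn u·sn v·cn u·cn v)/D = 0.9713061603569325/0.971451422290538 = 0.9998504691739882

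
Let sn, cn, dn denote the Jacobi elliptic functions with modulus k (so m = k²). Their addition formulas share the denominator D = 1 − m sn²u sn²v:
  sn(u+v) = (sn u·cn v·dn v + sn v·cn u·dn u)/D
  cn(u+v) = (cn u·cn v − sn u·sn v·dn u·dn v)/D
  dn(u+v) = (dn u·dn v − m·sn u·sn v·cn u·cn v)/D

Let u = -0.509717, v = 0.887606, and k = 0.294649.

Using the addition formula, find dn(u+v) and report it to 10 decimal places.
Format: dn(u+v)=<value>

dn(u+v)=0.9940958225

sn u = -0.4863430022031115, cn u = 0.8737679807638091, dn u = 0.9896792271463311
sn v = 0.770088025255675, cn v = 0.6379376406497855, dn v = 0.9739167410440612
m = k² = 0.086818033201
D = 1 − m·sn²u·sn²v = 0.9878219984164907
dn(u+v) = (dn u·dn v − m·sn u·sn v·cn u·cn v)/D = 0.981989721995526/0.9878219984164907 = 0.9940958224960428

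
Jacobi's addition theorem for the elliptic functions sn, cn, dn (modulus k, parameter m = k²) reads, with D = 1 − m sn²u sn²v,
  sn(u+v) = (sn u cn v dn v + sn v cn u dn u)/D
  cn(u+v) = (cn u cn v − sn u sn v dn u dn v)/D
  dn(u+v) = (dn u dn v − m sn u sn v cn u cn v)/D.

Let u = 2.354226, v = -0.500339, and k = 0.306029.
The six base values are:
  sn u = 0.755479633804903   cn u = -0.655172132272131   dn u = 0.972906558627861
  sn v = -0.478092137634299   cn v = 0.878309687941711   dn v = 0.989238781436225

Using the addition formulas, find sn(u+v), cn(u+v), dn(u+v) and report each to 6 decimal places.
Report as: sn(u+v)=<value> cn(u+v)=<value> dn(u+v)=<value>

sn(u+v)=0.973039 cn(u+v)=-0.230640 dn(u+v)=0.954635

m = k² = 0.093653748841
D = 1 − m·sn²u·sn²v = 0.9877821752362134
sn(u+v) = (sn u·cn v·dn v + sn v·cn u·dn u)/D = 0.9611506226923456/0.9877821752362134 = 0.9730390432106155
cn(u+v) = (cn u·cn v − sn u·sn v·dn u·dn v)/D = -0.2278225322756765/0.9877821752362134 = -0.2306404569622813
dn(u+v) = (dn u·dn v − m·sn u·sn v·cn u·cn v)/D = 0.9429715305057106/0.9877821752362134 = 0.9546350948074285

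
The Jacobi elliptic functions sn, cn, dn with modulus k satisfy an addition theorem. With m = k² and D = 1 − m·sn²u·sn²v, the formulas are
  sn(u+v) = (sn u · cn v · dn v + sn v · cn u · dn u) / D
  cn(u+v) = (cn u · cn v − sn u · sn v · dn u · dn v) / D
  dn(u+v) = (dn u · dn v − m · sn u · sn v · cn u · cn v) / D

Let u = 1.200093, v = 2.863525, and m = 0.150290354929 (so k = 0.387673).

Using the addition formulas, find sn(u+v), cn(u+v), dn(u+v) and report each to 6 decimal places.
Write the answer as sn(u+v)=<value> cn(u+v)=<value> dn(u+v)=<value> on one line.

sn(u+v)=-0.704596 cn(u+v)=-0.709609 dn(u+v)=0.961971

sn u = 0.919847360056409, cn u = 0.3922764767319793, dn u = 0.9342571649493923
sn v = 0.3945950926984036, cn v = -0.9188551098069479, dn v = 0.9882302348770484
m = k² = 0.150290354929
D = 1 − m·sn²u·sn²v = 0.9801999629685811
sn(u+v) = (sn u·cn v·dn v + sn v·cn u·dn u)/D = -0.6906445509086562/0.9801999629685811 = -0.7045955692724239
cn(u+v) = (cn u·cn v − sn u·sn v·dn u·dn v)/D = -0.6955588197297108/0.9801999629685811 = -0.709609106312531
dn(u+v) = (dn u·dn v − m·sn u·sn v·cn u·cn v)/D = 0.9429236377784445/0.9801999629685811 = 0.9619706931254685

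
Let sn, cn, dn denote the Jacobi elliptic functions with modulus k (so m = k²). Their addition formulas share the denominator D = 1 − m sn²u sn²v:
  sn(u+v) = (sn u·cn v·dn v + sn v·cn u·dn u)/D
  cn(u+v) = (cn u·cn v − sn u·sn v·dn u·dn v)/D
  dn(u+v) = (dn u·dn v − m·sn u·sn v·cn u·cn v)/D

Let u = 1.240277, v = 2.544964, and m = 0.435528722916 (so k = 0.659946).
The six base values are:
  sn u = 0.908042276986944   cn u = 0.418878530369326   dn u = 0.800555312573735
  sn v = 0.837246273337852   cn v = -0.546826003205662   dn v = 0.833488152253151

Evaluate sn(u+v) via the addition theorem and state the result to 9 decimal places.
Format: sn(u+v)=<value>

m = k² = 0.435528722916
D = 1 − m·sn²u·sn²v = 0.7482697621520169
sn(u+v) = (sn u·cn v·dn v + sn v·cn u·dn u)/D = -0.1331028067448513/0.7482697621520169 = -0.177880777063674

sn(u+v)=-0.177880777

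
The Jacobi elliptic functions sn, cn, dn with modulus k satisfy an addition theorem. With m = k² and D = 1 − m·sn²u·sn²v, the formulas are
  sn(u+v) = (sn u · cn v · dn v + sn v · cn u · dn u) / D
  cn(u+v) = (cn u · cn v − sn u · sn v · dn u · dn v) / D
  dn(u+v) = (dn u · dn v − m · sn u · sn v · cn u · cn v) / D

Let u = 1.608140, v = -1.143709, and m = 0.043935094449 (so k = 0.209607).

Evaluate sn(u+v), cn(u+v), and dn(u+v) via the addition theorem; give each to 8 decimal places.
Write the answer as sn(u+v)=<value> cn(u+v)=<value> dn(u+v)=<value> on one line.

sn(u+v)=0.44728616 cn(u+v)=0.89439091 dn(u+v)=0.99559536

sn u = 0.9998154152107421, cn u = -0.01921289949412328, dn u = 0.9777940087535632
sn v = -0.9066563606144209, cn v = 0.4218699370154422, dn v = 0.9817760542812049
m = k² = 0.043935094449
D = 1 − m·sn²u·sn²v = 0.9638975523764507
sn(u+v) = (sn u·cn v·dn v + sn v·cn u·dn u)/D = 0.4311380308446861/0.9638975523764507 = 0.4472861558593365
cn(u+v) = (cn u·cn v − sn u·sn v·dn u·dn v)/D = 0.8621012062610045/0.9638975523764507 = 0.8943909071410427
dn(u+v) = (dn u·dn v − m·sn u·sn v·cn u·cn v)/D = 0.9596519348435927/0.9638975523764507 = 0.9955953643388858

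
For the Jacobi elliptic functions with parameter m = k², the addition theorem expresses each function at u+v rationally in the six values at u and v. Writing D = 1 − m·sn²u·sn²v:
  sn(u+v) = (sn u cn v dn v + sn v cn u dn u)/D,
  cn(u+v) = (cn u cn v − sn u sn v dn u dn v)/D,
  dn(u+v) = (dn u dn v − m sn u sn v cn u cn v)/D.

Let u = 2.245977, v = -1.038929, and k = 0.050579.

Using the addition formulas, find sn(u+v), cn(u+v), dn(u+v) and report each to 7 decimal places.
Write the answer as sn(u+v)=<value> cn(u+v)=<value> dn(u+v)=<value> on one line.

sn(u+v)=0.9343707 cn(u+v)=0.3563025 dn(u+v)=0.9988826

sn u = 0.7816865402370353, cn u = -0.6236715103419859, dn u = 0.999218110163482
sn v = -0.8616663064495543, cn v = 0.507475296275181, dn v = 0.9990498436464231
m = k² = 0.002558235241
D = 1 − m·sn²u·sn²v = 0.998839396255271
sn(u+v) = (sn u·cn v·dn v + sn v·cn u·dn u)/D = 0.9332862360149363/0.998839396255271 = 0.9343706701136351
cn(u+v) = (cn u·cn v − sn u·sn v·dn u·dn v)/D = 0.3558889450048525/0.998839396255271 = 0.3563024709869361
dn(u+v) = (dn u·dn v − m·sn u·sn v·cn u·cn v)/D = 0.997723337037821/0.998839396255271 = 0.9988826439749631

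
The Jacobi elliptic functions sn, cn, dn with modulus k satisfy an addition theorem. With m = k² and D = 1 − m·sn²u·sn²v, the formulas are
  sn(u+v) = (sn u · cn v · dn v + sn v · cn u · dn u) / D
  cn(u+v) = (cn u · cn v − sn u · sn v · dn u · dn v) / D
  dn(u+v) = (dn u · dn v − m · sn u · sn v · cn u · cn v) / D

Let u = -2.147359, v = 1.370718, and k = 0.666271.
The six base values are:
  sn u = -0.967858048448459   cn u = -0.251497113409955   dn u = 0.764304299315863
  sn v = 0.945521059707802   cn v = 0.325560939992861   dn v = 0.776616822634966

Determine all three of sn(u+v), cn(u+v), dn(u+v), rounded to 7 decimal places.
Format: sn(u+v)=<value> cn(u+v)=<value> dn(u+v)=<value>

m = k² = 0.443917045441
D = 1 − m·sn²u·sn²v = 0.6282358000783184
sn(u+v) = (sn u·cn v·dn v + sn v·cn u·dn u)/D = -0.4264578224586075/0.6282358000783184 = -0.6788180845559001
cn(u+v) = (cn u·cn v − sn u·sn v·dn u·dn v)/D = 0.4613176196113776/0.6282358000783184 = 0.7343064810280915
dn(u+v) = (dn u·dn v − m·sn u·sn v·cn u·cn v)/D = 0.5603094514028694/0.6282358000783184 = 0.8918776219582185

sn(u+v)=-0.6788181 cn(u+v)=0.7343065 dn(u+v)=0.8918776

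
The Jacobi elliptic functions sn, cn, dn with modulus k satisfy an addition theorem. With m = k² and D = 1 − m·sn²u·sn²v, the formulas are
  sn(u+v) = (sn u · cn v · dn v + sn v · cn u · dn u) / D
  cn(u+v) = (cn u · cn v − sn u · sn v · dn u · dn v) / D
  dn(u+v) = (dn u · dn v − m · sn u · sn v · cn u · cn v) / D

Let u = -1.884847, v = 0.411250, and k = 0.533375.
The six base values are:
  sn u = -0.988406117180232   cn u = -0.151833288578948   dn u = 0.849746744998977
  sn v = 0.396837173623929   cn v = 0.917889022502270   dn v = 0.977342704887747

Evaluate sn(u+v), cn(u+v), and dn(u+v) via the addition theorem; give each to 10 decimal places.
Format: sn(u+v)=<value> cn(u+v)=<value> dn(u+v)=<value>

m = k² = 0.284488890625
D = 1 − m·sn²u·sn²v = 0.9562315812878879
sn(u+v) = (sn u·cn v·dn v + sn v·cn u·dn u)/D = -0.9378912286282753/0.9562315812878879 = -0.9808201768081
cn(u+v) = (cn u·cn v − sn u·sn v·dn u·dn v)/D = 0.1863836911172189/0.9562315812878879 = 0.1949148038660159
dn(u+v) = (dn u·dn v − m·sn u·sn v·cn u·cn v)/D = 0.814942354777661/0.9562315812878879 = 0.8522437145195169

sn(u+v)=-0.9808201768 cn(u+v)=0.1949148039 dn(u+v)=0.8522437145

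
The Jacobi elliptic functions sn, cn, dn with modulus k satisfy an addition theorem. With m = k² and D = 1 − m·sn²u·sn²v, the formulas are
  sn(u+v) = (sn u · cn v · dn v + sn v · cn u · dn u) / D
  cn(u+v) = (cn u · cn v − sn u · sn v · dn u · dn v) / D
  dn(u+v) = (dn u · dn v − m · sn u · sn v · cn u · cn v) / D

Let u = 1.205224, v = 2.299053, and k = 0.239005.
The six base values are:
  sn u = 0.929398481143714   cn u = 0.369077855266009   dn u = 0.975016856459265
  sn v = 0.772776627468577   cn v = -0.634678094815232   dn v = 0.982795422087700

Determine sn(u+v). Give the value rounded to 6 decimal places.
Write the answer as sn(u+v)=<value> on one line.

sn(u+v)=-0.310789

m = k² = 0.057123390025
D = 1 − m·sn²u·sn²v = 0.9705336836798897
sn(u+v) = (sn u·cn v·dn v + sn v·cn u·dn u)/D = -0.3016312331525699/0.9705336836798897 = -0.3107890413539287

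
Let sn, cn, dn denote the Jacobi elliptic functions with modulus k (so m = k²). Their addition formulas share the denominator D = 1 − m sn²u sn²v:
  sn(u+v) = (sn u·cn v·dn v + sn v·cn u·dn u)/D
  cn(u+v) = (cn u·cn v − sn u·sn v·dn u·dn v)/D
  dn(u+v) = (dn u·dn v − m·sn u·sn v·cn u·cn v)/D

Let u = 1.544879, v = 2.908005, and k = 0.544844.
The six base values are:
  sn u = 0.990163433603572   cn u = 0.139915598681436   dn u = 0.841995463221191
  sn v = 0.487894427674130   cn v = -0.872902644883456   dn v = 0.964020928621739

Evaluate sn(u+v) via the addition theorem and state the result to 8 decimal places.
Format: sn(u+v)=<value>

m = k² = 0.296854984336
D = 1 − m·sn²u·sn²v = 0.9307196888985667
sn(u+v) = (sn u·cn v·dn v + sn v·cn u·dn u)/D = -0.7757409701520185/0.9307196888985667 = -0.8334850754796503

sn(u+v)=-0.83348508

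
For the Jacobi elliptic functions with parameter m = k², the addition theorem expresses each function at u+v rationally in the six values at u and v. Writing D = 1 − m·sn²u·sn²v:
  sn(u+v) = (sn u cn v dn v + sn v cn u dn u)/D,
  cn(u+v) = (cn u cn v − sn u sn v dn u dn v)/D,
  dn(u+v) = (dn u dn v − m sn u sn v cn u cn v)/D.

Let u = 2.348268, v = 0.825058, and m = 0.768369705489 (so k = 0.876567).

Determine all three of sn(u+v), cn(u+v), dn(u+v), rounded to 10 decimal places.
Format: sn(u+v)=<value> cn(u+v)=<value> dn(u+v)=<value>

sn(u+v)=0.8625731739 cn(u+v)=-0.5059323272 dn(u+v)=0.6544524293

sn u = 0.9971109905906349, cn u = -0.07595835993070666, dn u = 0.4858637010799167
sn v = 0.6911816137773078, cn v = 0.7226811030988679, dn v = 0.7955659532765728
m = k² = 0.768369705489
D = 1 − m·sn²u·sn²v = 0.6350430874517761
sn(u+v) = (sn u·cn v·dn v + sn v·cn u·dn u)/D = 0.547771131482581/0.6350430874517761 = 0.8625731738622817
cn(u+v) = (cn u·cn v − sn u·sn v·dn u·dn v)/D = -0.3212888271237846/0.6350430874517761 = -0.5059323272268239
dn(u+v) = (dn u·dn v − m·sn u·sn v·cn u·cn v)/D = 0.415605491315518/0.6350430874517761 = 0.6544524293354791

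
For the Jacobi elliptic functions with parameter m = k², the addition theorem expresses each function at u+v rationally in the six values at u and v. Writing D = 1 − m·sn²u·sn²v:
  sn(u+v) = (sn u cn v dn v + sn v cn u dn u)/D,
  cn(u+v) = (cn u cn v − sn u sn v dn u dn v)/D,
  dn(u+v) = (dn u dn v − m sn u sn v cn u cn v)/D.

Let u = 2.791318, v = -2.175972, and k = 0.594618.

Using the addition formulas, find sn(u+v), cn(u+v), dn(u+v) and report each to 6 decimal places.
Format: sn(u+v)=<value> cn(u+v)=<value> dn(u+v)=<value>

sn u = 0.6315616347504921, cn u = -0.7753256744822049, dn u = 0.9268070314510911
sn v = -0.939759127454426, cn v = -0.3418373624490101, dn v = 0.8293040084715463
m = k² = 0.353570565924
D = 1 − m·sn²u·sn²v = 0.8754508726267424
sn(u+v) = (sn u·cn v·dn v + sn v·cn u·dn u)/D = 0.4962499909268682/0.8754508726267424 = 0.5668507582131906
cn(u+v) = (cn u·cn v − sn u·sn v·dn u·dn v)/D = 0.7212143765122877/0.8754508726267424 = 0.8238205010274574
dn(u+v) = (dn u·dn v − m·sn u·sn v·cn u·cn v)/D = 0.8242223666110916/0.8754508726267424 = 0.9414832886488052

sn(u+v)=0.566851 cn(u+v)=0.823821 dn(u+v)=0.941483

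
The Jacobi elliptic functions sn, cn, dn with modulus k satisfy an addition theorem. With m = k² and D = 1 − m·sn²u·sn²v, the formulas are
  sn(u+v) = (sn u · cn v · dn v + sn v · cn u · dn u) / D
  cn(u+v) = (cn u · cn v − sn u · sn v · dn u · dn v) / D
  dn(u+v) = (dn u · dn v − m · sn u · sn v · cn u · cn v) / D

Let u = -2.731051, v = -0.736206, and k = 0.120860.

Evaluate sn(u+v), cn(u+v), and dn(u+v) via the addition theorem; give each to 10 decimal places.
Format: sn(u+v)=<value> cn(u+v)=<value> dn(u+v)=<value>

sn u = -0.4095243619138075, cn u = -0.9122991817375969, dn u = 0.9987743657365368
sn v = -0.6708354788151351, cn v = 0.7416062030234566, dn v = 0.9967078265654359
m = k² = 0.0146071396
D = 1 − m·sn²u·sn²v = 0.9988975555612077
sn(u+v) = (sn u·cn v·dn v + sn v·cn u·dn u)/D = 0.3085466120816306/0.9988975555612077 = 0.3088871429946395
cn(u+v) = (cn u·cn v − sn u·sn v·dn u·dn v)/D = -0.9500501642961301/0.9988975555612077 = -0.9510986977662251
dn(u+v) = (dn u·dn v − m·sn u·sn v·cn u·cn v)/D = 0.9982012382462451/0.9988975555612077 = 0.9993029141866591

sn(u+v)=0.3088871430 cn(u+v)=-0.9510986978 dn(u+v)=0.9993029142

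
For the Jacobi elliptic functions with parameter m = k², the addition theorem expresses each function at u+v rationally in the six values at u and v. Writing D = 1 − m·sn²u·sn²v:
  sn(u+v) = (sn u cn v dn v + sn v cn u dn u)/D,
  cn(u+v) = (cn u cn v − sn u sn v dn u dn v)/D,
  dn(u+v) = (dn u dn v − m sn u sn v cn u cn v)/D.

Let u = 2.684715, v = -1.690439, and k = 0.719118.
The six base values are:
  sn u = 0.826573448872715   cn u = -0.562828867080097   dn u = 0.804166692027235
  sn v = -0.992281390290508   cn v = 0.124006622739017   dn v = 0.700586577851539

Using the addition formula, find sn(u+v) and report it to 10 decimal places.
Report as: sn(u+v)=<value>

m = k² = 0.517130697924
D = 1 − m·sn²u·sn²v = 0.6521172346432145
sn(u+v) = (sn u·cn v·dn v + sn v·cn u·dn u)/D = 0.5209252538117149/0.6521172346432145 = 0.7988214789273631

sn(u+v)=0.7988214789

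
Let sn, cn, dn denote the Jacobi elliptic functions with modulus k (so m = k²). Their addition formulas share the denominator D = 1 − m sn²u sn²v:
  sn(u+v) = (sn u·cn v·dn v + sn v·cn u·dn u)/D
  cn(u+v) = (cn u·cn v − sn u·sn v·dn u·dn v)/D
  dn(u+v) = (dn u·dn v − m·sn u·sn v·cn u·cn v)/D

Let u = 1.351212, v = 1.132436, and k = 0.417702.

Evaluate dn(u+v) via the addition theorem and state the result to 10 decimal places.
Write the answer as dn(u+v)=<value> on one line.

sn u = 0.9639299828703806, cn u = 0.2661559470000771, dn u = 0.9153604038149367
sn v = 0.8911345943845502, cn v = 0.4537390601337769, dn v = 0.9281410416265344
m = k² = 0.174474960804
D = 1 − m·sn²u·sn²v = 0.8712608329649849
dn(u+v) = (dn u·dn v − m·sn u·sn v·cn u·cn v)/D = 0.8314841559247902/0.8712608329649849 = 0.9543458450842662

dn(u+v)=0.9543458451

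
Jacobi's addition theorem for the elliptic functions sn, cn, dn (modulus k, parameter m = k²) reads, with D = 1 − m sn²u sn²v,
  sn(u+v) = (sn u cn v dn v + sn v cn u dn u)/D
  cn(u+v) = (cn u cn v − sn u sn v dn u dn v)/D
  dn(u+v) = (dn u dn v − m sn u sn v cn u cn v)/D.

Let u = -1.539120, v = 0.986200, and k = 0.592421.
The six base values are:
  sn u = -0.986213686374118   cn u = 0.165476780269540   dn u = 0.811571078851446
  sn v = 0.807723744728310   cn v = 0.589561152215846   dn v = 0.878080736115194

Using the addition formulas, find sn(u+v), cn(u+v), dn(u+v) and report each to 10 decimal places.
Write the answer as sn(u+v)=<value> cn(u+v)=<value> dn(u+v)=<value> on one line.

sn(u+v)=-0.5172692523 cn(u+v)=0.8558227157 dn(u+v)=0.9518896001

m = k² = 0.350962641241
D = 1 − m·sn²u·sn²v = 0.777295680578839
sn(u+v) = (sn u·cn v·dn v + sn v·cn u·dn u)/D = -0.402071155508303/0.777295680578839 = -0.5172692522990574
cn(u+v) = (cn u·cn v − sn u·sn v·dn u·dn v)/D = 0.6652273002175561/0.777295680578839 = 0.8558227156520059
dn(u+v) = (dn u·dn v − m·sn u·sn v·cn u·cn v)/D = 0.739899674525298/0.777295680578839 = 0.951889600073819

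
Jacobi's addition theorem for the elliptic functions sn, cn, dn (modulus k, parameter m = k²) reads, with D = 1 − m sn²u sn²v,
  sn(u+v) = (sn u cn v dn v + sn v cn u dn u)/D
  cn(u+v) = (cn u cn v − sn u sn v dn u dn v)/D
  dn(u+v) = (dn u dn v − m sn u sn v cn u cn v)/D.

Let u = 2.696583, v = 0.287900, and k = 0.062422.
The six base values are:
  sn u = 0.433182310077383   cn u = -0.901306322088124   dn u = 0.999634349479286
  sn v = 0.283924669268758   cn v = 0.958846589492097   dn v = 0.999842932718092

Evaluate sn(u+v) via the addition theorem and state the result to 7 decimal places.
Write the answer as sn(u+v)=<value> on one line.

m = k² = 0.003896506084
D = 1 − m·sn²u·sn²v = 0.9999410582478675
sn(u+v) = (sn u·cn v·dn v + sn v·cn u·dn u)/D = 0.1594806135981835/0.9999410582478675 = 0.1594900142190693

sn(u+v)=0.1594900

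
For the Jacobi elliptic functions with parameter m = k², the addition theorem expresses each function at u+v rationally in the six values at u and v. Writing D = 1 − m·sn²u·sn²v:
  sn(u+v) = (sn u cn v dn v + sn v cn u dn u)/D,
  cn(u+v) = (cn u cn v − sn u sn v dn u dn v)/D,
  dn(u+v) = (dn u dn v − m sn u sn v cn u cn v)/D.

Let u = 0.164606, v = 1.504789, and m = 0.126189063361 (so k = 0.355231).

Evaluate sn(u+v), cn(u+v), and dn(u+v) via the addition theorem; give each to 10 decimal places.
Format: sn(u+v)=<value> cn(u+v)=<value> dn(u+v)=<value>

sn(u+v)=0.9991080138 cn(u+v)=-0.0422276777 dn(u+v)=0.9348989004

sn u = 0.1637716511389238, cn u = 0.9864982748506105, dn u = 0.9983062975531205
sn v = 0.9937719243491607, cn v = 0.1114332193529654, dn v = 0.9356163059537609
m = k² = 0.126189063361
D = 1 − m·sn²u·sn²v = 0.9966574907475042
sn(u+v) = (sn u·cn v·dn v + sn v·cn u·dn u)/D = 0.9957684860199811/0.9966574907475042 = 0.9991080138003515
cn(u+v) = (cn u·cn v − sn u·sn v·dn u·dn v)/D = -0.04208653124915563/0.9966574907475042 = -0.04222767765242025
dn(u+v) = (dn u·dn v − m·sn u·sn v·cn u·cn v)/D = 0.9317739922152484/0.9966574907475042 = 0.9348989004401176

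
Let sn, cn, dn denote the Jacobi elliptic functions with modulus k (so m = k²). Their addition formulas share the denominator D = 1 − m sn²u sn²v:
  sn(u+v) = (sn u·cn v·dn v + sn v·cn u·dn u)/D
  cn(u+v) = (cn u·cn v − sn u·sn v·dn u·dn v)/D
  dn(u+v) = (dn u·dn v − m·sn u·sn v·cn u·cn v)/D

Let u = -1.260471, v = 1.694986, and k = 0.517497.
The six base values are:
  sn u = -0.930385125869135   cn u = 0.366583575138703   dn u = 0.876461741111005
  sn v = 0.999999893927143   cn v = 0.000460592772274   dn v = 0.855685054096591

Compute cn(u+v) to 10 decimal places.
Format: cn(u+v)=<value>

cn(u+v)=0.9085498188

m = k² = 0.267803145009
D = 1 − m·sn²u·sn²v = 0.7681852328098517
cn(u+v) = (cn u·cn v − sn u·sn v·dn u·dn v)/D = 0.6979345540778535/0.7681852328098517 = 0.9085498188047215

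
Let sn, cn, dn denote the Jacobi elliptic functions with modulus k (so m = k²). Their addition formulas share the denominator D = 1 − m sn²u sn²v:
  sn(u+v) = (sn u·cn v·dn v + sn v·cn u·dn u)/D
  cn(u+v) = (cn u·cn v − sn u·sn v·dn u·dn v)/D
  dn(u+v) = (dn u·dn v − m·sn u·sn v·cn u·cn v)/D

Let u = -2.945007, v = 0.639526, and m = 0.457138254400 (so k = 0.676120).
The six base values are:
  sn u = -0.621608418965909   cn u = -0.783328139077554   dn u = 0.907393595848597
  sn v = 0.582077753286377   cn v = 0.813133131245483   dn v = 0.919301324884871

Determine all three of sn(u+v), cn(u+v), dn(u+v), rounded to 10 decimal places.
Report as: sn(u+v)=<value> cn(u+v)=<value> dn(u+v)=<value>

sn(u+v)=-0.9343102763 cn(u+v)=-0.3564608080 dn(u+v)=0.7752081665

m = k² = 0.4571382544
D = 1 − m·sn²u·sn²v = 0.9401528679275448
sn(u+v) = (sn u·cn v·dn v + sn v·cn u·dn u)/D = -0.8783944857612127/0.9401528679275448 = -0.9343102762612732
cn(u+v) = (cn u·cn v − sn u·sn v·dn u·dn v)/D = -0.3351276509879217/0.9401528679275448 = -0.356460808045686
dn(u+v) = (dn u·dn v − m·sn u·sn v·cn u·cn v)/D = 0.7288141809744325/0.9401528679275448 = 0.775208166498515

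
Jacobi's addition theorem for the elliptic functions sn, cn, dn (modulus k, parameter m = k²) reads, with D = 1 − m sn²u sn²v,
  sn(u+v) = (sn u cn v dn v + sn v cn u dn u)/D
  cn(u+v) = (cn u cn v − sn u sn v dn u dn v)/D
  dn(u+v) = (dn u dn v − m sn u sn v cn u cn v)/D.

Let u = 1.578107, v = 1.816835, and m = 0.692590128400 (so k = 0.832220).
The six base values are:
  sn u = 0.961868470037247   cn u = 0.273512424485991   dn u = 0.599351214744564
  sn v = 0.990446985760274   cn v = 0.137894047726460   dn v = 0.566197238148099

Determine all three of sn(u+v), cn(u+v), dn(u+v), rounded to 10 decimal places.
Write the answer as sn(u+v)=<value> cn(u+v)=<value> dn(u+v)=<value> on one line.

sn(u+v)=0.6393596188 cn(u+v)=-0.7689078475 dn(u+v)=0.8466891444

m = k² = 0.6925901284
D = 1 − m·sn²u·sn²v = 0.3714061261886593
sn(u+v) = (sn u·cn v·dn v + sn v·cn u·dn u)/D = 0.2374620792487765/0.3714061261886593 = 0.6393596187698728
cn(u+v) = (cn u·cn v − sn u·sn v·dn u·dn v)/D = -0.2855770850213898/0.3714061261886593 = -0.7689078474605672
dn(u+v) = (dn u·dn v − m·sn u·sn v·cn u·cn v)/D = 0.3144655351942423/0.3714061261886593 = 0.8466891443640498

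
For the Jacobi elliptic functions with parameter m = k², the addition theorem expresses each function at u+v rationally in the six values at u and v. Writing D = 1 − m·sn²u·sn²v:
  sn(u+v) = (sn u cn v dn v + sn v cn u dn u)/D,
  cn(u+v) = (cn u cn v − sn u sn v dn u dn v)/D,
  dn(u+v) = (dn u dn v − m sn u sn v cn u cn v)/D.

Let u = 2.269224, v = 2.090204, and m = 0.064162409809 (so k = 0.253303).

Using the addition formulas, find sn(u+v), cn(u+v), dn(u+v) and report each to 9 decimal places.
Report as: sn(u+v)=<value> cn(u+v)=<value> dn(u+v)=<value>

sn u = 0.7941159665389868, cn u = -0.6077662640257772, dn u = 0.9795600493726433
sn v = 0.8877513041012078, cn v = -0.4603233885722132, dn v = 0.9743887582764849
m = k² = 0.064162409809
D = 1 − m·sn²u·sn²v = 0.9681117151504559
sn(u+v) = (sn u·cn v·dn v + sn v·cn u·dn u)/D = -0.8847049736329807/0.9681117151504559 = -0.9138459537136033
cn(u+v) = (cn u·cn v − sn u·sn v·dn u·dn v)/D = -0.3931124554636045/0.9681117151504559 = -0.4060610457570077
dn(u+v) = (dn u·dn v − m·sn u·sn v·cn u·cn v)/D = 0.9418174926178048/0.9681117151504559 = 0.9728396814942327

sn(u+v)=-0.913845954 cn(u+v)=-0.406061046 dn(u+v)=0.972839681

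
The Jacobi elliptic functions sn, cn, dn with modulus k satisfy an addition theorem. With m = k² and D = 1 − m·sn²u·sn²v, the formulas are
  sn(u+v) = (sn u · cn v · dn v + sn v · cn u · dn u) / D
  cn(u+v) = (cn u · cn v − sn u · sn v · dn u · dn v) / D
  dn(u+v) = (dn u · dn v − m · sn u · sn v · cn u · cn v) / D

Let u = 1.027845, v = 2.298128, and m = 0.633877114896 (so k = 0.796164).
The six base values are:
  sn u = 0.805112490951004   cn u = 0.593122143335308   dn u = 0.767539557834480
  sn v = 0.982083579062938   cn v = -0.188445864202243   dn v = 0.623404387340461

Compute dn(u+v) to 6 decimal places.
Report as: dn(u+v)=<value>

m = k² = 0.633877114896
D = 1 − m·sn²u·sn²v = 0.6037081866945637
dn(u+v) = (dn u·dn v − m·sn u·sn v·cn u·cn v)/D = 0.534507235091101/0.6037081866945637 = 0.8853735080480632

dn(u+v)=0.885374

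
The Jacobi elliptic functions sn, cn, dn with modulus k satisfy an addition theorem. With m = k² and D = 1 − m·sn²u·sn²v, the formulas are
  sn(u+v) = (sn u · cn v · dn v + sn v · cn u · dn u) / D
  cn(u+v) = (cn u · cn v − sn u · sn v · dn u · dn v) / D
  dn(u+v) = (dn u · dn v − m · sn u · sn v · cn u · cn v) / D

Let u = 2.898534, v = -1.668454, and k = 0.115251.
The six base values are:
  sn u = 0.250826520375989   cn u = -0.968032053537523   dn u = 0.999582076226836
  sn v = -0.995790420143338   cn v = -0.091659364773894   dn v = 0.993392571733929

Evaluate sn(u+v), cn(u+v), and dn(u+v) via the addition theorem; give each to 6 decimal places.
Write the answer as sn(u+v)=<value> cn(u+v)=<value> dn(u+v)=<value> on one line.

sn(u+v)=0.941496 cn(u+v)=0.337025 dn(u+v)=0.994096

m = k² = 0.013282793001
D = 1 − m·sn²u·sn²v = 0.9991713479688537
sn(u+v) = (sn u·cn v·dn v + sn v·cn u·dn u)/D = 0.9407154939498601/0.9991713479688537 = 0.9414956662460102
cn(u+v) = (cn u·cn v − sn u·sn v·dn u·dn v)/D = 0.3367458122153369/0.9991713479688537 = 0.3370250887396683
dn(u+v) = (dn u·dn v − m·sn u·sn v·cn u·cn v)/D = 0.993271781961632/0.9991713479688537 = 0.9940955412510431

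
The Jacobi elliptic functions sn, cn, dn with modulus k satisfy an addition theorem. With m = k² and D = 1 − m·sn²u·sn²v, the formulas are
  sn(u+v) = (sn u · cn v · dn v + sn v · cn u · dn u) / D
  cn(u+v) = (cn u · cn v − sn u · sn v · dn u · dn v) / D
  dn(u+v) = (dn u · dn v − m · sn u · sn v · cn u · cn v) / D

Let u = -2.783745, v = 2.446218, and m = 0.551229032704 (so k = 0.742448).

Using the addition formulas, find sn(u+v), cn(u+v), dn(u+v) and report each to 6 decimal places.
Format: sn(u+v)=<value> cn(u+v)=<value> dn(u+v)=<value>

sn u = -0.8067578086676958, cn u = -0.5908822540521061, dn u = 0.8007671852779429
sn v = 0.9302580180406822, cn v = -0.3669060095869537, dn v = 0.723171785008304
m = k² = 0.551229032704
D = 1 − m·sn²u·sn²v = 0.6895259673420061
sn(u+v) = (sn u·cn v·dn v + sn v·cn u·dn u)/D = -0.2260981151117948/0.6895259673420061 = -0.3279036988024698
cn(u+v) = (cn u·cn v − sn u·sn v·dn u·dn v)/D = 0.651402872254815/0.6895259673420061 = 0.9447111539045462
dn(u+v) = (dn u·dn v − m·sn u·sn v·cn u·cn v)/D = 0.6687802586321758/0.6895259673420061 = 0.969913085666953

sn(u+v)=-0.327904 cn(u+v)=0.944711 dn(u+v)=0.969913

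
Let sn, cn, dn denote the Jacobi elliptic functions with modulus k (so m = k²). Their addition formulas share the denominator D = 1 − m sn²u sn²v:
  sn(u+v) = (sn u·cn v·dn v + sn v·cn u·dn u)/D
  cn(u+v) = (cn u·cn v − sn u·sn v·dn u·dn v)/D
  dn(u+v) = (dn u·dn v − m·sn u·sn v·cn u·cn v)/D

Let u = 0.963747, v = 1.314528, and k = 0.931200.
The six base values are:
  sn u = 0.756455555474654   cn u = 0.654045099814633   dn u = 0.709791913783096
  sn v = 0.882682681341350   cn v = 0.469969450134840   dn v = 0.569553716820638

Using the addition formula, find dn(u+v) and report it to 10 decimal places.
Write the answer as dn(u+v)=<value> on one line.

m = k² = 0.86713344
D = 1 − m·sn²u·sn²v = 0.6133998846568377
dn(u+v) = (dn u·dn v − m·sn u·sn v·cn u·cn v)/D = 0.2262927864952589/0.6133998846568377 = 0.3689156000116576

dn(u+v)=0.3689156000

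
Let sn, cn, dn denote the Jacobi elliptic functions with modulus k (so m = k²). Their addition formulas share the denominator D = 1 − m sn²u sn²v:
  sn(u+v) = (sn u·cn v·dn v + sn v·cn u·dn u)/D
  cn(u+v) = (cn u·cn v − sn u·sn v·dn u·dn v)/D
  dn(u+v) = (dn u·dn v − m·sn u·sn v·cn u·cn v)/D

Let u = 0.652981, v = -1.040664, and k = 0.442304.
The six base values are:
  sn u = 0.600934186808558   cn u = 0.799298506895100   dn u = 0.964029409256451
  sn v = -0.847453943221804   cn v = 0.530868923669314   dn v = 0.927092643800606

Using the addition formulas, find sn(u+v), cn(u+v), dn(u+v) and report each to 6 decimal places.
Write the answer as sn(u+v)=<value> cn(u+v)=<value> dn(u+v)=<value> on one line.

sn(u+v)=-0.376339 cn(u+v)=0.926482 dn(u+v)=0.986049

m = k² = 0.195632828416
D = 1 − m·sn²u·sn²v = 0.9492626516212091
sn(u+v) = (sn u·cn v·dn v + sn v·cn u·dn u)/D = -0.3572447420955124/0.9492626516212091 = -0.376339194937658
cn(u+v) = (cn u·cn v − sn u·sn v·dn u·dn v)/D = 0.879474715957224/0.9492626516212091 = 0.9264819536038872
dn(u+v) = (dn u·dn v − m·sn u·sn v·cn u·cn v)/D = 0.9360193244104984/0.9492626516212091 = 0.9860488272786326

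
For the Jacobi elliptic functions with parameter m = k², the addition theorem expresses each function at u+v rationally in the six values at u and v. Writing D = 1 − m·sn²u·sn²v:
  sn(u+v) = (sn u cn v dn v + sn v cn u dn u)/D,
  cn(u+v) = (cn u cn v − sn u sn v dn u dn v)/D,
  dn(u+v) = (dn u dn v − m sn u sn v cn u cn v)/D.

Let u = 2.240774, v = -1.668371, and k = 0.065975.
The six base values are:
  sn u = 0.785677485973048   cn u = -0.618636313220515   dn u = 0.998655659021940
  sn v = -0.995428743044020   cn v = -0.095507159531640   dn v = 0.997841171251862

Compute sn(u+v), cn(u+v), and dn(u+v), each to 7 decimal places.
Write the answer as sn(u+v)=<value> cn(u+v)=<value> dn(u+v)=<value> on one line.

m = k² = 0.004352700625
D = 1 − m·sn²u·sn²v = 0.9973376339399185
sn(u+v) = (sn u·cn v·dn v + sn v·cn u·dn u)/D = 0.5401046800677393/0.9973376339399185 = 0.5415464750227968
cn(u+v) = (cn u·cn v − sn u·sn v·dn u·dn v)/D = 0.838432639298948/0.9973376339399185 = 0.840670812738484
dn(u+v) = (dn u·dn v − m·sn u·sn v·cn u·cn v)/D = 0.996700866072992/0.9973376339399185 = 0.9993615322983341

sn(u+v)=0.5415465 cn(u+v)=0.8406708 dn(u+v)=0.9993615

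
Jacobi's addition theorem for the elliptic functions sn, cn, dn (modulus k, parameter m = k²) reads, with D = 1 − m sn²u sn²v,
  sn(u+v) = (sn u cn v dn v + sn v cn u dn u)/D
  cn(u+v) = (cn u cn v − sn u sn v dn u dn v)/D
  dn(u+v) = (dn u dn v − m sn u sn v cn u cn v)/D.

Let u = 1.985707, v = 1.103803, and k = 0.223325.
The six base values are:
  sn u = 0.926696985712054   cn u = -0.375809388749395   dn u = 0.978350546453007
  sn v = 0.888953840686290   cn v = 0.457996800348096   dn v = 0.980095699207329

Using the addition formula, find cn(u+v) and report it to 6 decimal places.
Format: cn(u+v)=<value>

m = k² = 0.049874055625
D = 1 − m·sn²u·sn²v = 0.9661539020195097
cn(u+v) = (cn u·cn v − sn u·sn v·dn u·dn v)/D = -0.9620337254786157/0.9661539020195097 = -0.9957354863109472

cn(u+v)=-0.995735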